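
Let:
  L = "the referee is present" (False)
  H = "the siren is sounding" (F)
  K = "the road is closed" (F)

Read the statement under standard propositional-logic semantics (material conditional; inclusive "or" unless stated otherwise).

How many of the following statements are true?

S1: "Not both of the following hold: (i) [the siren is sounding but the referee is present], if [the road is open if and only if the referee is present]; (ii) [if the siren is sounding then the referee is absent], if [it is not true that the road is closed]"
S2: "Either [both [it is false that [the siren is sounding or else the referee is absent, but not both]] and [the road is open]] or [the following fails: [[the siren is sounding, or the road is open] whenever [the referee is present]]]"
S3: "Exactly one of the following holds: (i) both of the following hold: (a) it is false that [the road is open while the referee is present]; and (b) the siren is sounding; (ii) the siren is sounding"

S1: Formalization: ((~K <-> L) -> (H & L)) nand (~K -> (H -> ~L))

~K = ~F = T
~K <-> L = T <-> F = F
H & L = F & F = F
(~K <-> L) -> (H & L) = F -> F = T
~K = ~F = T
~L = ~F = T
H -> ~L = F -> T = T
~K -> (H -> ~L) = T -> T = T
((~K <-> L) -> (H & L)) nand (~K -> (H -> ~L)) = T nand T = F
Thus S1 is false.

S2: Parsed as (~(H xor ~L) & ~K) | ~(L -> (H | ~K))

~L = ~F = T
H xor ~L = F xor T = T
~(H xor ~L) = ~T = F
~K = ~F = T
~(H xor ~L) & ~K = F & T = F
~K = ~F = T
H | ~K = F | T = T
L -> (H | ~K) = F -> T = T
~(L -> (H | ~K)) = ~T = F
(~(H xor ~L) & ~K) | ~(L -> (H | ~K)) = F | F = F
Hence S2 is false.

S3: Parsed as (~(~K & L) & H) xor H

~K = ~F = T
~K & L = T & F = F
~(~K & L) = ~F = T
~(~K & L) & H = T & F = F
(~(~K & L) & H) xor H = F xor F = F
Hence S3 is false.

True statements: 0 (none).

0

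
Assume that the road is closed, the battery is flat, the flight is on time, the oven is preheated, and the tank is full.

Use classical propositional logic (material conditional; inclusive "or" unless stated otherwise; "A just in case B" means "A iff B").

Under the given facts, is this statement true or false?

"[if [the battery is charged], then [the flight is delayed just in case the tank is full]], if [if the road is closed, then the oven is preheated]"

True

Let P = "the road is closed" (T), S = "the oven is preheated" (T), Q = "the battery is charged" (F), R = "the flight is delayed" (F), U = "the tank is full" (T).
In symbols: (P → S) → (Q → (R ↔ U))

P → S = T → T = T
R ↔ U = F ↔ T = F
Q → (R ↔ U) = F → F = T
(P → S) → (Q → (R ↔ U)) = T → T = T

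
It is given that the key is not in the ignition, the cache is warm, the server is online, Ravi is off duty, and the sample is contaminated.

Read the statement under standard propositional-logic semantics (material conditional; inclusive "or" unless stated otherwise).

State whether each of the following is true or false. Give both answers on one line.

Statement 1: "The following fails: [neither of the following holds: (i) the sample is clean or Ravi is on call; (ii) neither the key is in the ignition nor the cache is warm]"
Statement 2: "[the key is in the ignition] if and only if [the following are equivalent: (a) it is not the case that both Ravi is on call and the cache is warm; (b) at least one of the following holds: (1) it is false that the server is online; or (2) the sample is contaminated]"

Statement 1 False / Statement 2 False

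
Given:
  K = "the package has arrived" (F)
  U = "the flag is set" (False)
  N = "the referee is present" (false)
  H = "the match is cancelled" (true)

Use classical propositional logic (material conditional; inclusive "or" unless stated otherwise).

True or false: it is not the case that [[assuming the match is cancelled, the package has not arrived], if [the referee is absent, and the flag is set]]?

false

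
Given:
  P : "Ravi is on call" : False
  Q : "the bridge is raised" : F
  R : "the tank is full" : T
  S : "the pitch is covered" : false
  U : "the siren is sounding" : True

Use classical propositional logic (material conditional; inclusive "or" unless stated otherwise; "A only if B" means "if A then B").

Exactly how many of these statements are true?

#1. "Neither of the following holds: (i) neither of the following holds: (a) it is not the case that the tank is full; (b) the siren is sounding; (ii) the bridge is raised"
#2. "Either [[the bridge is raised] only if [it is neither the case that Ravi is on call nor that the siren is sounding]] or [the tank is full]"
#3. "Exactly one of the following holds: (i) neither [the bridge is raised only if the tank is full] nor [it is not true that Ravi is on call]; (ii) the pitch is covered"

#1: Formalization: (~R nor U) nor Q

~R = ~T = F
~R nor U = F nor T = F
(~R nor U) nor Q = F nor F = T
Hence #1 is true.

#2: This is (Q -> (P nor U)) | R.

P nor U = F nor T = F
Q -> (P nor U) = F -> F = T
(Q -> (P nor U)) | R = T | T = T
Thus #2 is true.

#3: In symbols: ((Q -> R) nor ~P) xor S

Q -> R = F -> T = T
~P = ~F = T
(Q -> R) nor ~P = T nor T = F
((Q -> R) nor ~P) xor S = F xor F = F
So #3 is false.

Count: 2.

2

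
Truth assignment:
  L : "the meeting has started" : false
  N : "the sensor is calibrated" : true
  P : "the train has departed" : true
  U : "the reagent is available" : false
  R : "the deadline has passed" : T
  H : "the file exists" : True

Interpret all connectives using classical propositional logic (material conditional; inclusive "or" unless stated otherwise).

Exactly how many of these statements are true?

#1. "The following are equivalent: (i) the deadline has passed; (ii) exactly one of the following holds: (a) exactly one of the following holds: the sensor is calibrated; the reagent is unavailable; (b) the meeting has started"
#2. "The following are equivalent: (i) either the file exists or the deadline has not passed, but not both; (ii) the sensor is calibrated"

#1: This is R <-> ((N xor ~U) xor L).

~U = ~F = T
N xor ~U = T xor T = F
(N xor ~U) xor L = F xor F = F
R <-> ((N xor ~U) xor L) = T <-> F = F
Hence #1 is false.

#2: In symbols: (H xor ~R) <-> N

~R = ~T = F
H xor ~R = T xor F = T
(H xor ~R) <-> N = T <-> T = T
Thus #2 is true.

True statements: 1 (#2).

1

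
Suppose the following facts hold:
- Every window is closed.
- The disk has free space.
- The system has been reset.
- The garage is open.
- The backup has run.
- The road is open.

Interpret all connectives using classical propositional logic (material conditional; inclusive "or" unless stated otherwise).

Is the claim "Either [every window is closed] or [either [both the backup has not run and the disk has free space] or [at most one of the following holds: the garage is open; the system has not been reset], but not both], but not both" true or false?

False

Let P = "a window is open" (F), U = "the backup has run" (T), Q = "the disk is full" (F), S = "the garage is closed" (F), R = "the system has been reset" (T).
In symbols: ~P xor ((~U & ~Q) xor (~S nand ~R))

~P = ~F = T
~U = ~T = F
~Q = ~F = T
~U & ~Q = F & T = F
~S = ~F = T
~R = ~T = F
~S nand ~R = T nand F = T
(~U & ~Q) xor (~S nand ~R) = F xor T = T
~P xor ((~U & ~Q) xor (~S nand ~R)) = T xor T = F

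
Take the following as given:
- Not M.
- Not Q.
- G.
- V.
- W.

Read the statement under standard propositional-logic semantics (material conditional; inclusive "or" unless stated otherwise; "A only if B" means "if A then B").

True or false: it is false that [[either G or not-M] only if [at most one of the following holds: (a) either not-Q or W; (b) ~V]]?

Parsed as ~((G | ~M) -> ((~Q | W) nand ~V))

~M = ~F = T
G | ~M = T | T = T
~Q = ~F = T
~Q | W = T | T = T
~V = ~T = F
(~Q | W) nand ~V = T nand F = T
(G | ~M) -> ((~Q | W) nand ~V) = T -> T = T
~((G | ~M) -> ((~Q | W) nand ~V)) = ~T = F

The statement is false.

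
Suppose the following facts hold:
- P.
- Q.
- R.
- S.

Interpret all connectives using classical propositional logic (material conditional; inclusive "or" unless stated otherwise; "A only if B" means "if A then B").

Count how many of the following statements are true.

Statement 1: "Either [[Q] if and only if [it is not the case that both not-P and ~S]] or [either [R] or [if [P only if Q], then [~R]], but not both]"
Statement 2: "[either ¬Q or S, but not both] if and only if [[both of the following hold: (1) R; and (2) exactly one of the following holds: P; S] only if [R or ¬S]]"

2

Statement 1: Parsed as (Q ↔ (¬P ↑ ¬S)) ∨ (R ⊕ ((P → Q) → ¬R))

¬P = ¬T = F
¬S = ¬T = F
¬P ↑ ¬S = F ↑ F = T
Q ↔ (¬P ↑ ¬S) = T ↔ T = T
P → Q = T → T = T
¬R = ¬T = F
(P → Q) → ¬R = T → F = F
R ⊕ ((P → Q) → ¬R) = T ⊕ F = T
(Q ↔ (¬P ↑ ¬S)) ∨ (R ⊕ ((P → Q) → ¬R)) = T ∨ T = T
Thus Statement 1 is true.

Statement 2: Parsed as (¬Q ⊕ S) ↔ ((R ∧ (P ⊕ S)) → (R ∨ ¬S))

¬Q = ¬T = F
¬Q ⊕ S = F ⊕ T = T
P ⊕ S = T ⊕ T = F
R ∧ (P ⊕ S) = T ∧ F = F
¬S = ¬T = F
R ∨ ¬S = T ∨ F = T
(R ∧ (P ⊕ S)) → (R ∨ ¬S) = F → T = T
(¬Q ⊕ S) ↔ ((R ∧ (P ⊕ S)) → (R ∨ ¬S)) = T ↔ T = T
Thus Statement 2 is true.

2 of the 2 statements are true (Statement 1, Statement 2).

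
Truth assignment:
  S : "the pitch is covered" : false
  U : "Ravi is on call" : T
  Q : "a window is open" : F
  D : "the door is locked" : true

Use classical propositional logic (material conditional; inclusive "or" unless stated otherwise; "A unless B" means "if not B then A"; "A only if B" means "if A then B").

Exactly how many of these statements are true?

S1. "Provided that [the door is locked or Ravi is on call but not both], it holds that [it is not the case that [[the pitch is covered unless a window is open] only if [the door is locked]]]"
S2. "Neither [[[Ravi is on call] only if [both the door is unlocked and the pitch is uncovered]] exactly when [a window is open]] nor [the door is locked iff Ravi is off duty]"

S1: In symbols: (D ⊕ U) → ¬((S ∨ Q) → D)

D ⊕ U = T ⊕ T = F
S ∨ Q = F ∨ F = F
(S ∨ Q) → D = F → T = T
¬((S ∨ Q) → D) = ¬T = F
(D ⊕ U) → ¬((S ∨ Q) → D) = F → F = T
So S1 is true.

S2: Parsed as ((U → (¬D ∧ ¬S)) ↔ Q) ↓ (D ↔ ¬U)

¬D = ¬T = F
¬S = ¬F = T
¬D ∧ ¬S = F ∧ T = F
U → (¬D ∧ ¬S) = T → F = F
(U → (¬D ∧ ¬S)) ↔ Q = F ↔ F = T
¬U = ¬T = F
D ↔ ¬U = T ↔ F = F
((U → (¬D ∧ ¬S)) ↔ Q) ↓ (D ↔ ¬U) = T ↓ F = F
Hence S2 is false.

1 of the 2 statements is true (S1).

1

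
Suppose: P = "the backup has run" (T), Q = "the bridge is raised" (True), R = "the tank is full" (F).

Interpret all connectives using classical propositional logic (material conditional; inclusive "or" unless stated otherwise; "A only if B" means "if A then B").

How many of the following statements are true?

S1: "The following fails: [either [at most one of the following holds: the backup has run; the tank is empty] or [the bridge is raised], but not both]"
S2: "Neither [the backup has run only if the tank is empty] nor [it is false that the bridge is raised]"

0

S1: Formalization: not ((P nand not R) xor Q)

not R = not False = True
P nand not R = True nand True = False
(P nand not R) xor Q = False xor True = True
not ((P nand not R) xor Q) = not True = False
Thus S1 is false.

S2: In symbols: (P -> not R) nor not Q

not R = not False = True
P -> not R = True -> True = True
not Q = not True = False
(P -> not R) nor not Q = True nor False = False
Thus S2 is false.

0 of the 2 statements are true (none).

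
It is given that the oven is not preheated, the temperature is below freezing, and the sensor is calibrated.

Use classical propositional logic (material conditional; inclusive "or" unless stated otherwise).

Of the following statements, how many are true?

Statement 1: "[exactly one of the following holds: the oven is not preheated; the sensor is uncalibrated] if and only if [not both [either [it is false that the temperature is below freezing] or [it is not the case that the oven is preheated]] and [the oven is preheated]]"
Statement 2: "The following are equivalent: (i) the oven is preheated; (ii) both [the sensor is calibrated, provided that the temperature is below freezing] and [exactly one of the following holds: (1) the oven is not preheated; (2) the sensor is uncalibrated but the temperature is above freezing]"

Let R = "the oven is preheated" (F), V = "the sensor is calibrated" (T), Q = "the temperature is below freezing" (T).

Statement 1: Formalization: (¬R ⊕ ¬V) ↔ ((¬Q ∨ ¬R) ↑ R)

¬R = ¬F = T
¬V = ¬T = F
¬R ⊕ ¬V = T ⊕ F = T
¬Q = ¬T = F
¬R = ¬F = T
¬Q ∨ ¬R = F ∨ T = T
(¬Q ∨ ¬R) ↑ R = T ↑ F = T
(¬R ⊕ ¬V) ↔ ((¬Q ∨ ¬R) ↑ R) = T ↔ T = T
So Statement 1 is true.

Statement 2: Formalization: R ↔ ((Q → V) ∧ (¬R ⊕ (¬V ∧ ¬Q)))

Q → V = T → T = T
¬R = ¬F = T
¬V = ¬T = F
¬Q = ¬T = F
¬V ∧ ¬Q = F ∧ F = F
¬R ⊕ (¬V ∧ ¬Q) = T ⊕ F = T
(Q → V) ∧ (¬R ⊕ (¬V ∧ ¬Q)) = T ∧ T = T
R ↔ ((Q → V) ∧ (¬R ⊕ (¬V ∧ ¬Q))) = F ↔ T = F
So Statement 2 is false.

Count: 1.

1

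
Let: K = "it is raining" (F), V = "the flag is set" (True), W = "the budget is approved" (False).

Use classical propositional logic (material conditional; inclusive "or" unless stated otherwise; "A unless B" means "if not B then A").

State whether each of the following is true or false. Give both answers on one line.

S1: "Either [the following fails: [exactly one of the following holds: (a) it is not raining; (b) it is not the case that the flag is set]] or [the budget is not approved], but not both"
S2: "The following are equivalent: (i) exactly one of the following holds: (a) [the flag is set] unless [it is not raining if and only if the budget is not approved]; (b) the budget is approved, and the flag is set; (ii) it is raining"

S1 true, S2 false

S1: Parsed as ~(~K xor ~V) xor ~W

~K = ~F = T
~V = ~T = F
~K xor ~V = T xor F = T
~(~K xor ~V) = ~T = F
~W = ~F = T
~(~K xor ~V) xor ~W = F xor T = T
Hence S1 is true.

S2: Formalization: ((V | (~K <-> ~W)) xor (W & V)) <-> K

~K = ~F = T
~W = ~F = T
~K <-> ~W = T <-> T = T
V | (~K <-> ~W) = T | T = T
W & V = F & T = F
(V | (~K <-> ~W)) xor (W & V) = T xor F = T
((V | (~K <-> ~W)) xor (W & V)) <-> K = T <-> F = F
Thus S2 is false.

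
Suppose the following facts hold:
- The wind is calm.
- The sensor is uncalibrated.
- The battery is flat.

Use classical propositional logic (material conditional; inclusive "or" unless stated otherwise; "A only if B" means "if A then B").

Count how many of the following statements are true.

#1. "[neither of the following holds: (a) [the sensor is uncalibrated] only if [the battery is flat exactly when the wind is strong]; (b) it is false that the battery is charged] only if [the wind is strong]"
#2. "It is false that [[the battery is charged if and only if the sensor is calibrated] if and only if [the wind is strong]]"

2

Let Q = "the sensor is calibrated" (F), R = "the battery is charged" (F), P = "the wind is strong" (F).

#1: In symbols: ((¬Q → (¬R ↔ P)) ↓ ¬R) → P

¬Q = ¬F = T
¬R = ¬F = T
¬R ↔ P = T ↔ F = F
¬Q → (¬R ↔ P) = T → F = F
¬R = ¬F = T
(¬Q → (¬R ↔ P)) ↓ ¬R = F ↓ T = F
((¬Q → (¬R ↔ P)) ↓ ¬R) → P = F → F = T
Hence #1 is true.

#2: Parsed as ¬((R ↔ Q) ↔ P)

R ↔ Q = F ↔ F = T
(R ↔ Q) ↔ P = T ↔ F = F
¬((R ↔ Q) ↔ P) = ¬F = T
So #2 is true.

2 of the 2 statements are true (#1, #2).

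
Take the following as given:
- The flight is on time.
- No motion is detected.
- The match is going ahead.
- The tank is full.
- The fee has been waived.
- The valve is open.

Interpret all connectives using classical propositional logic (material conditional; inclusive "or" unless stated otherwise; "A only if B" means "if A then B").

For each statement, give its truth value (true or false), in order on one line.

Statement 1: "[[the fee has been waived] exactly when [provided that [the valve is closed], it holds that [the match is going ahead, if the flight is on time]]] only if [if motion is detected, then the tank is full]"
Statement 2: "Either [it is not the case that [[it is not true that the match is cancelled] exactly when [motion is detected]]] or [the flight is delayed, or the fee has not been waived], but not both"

Statement 1 true; Statement 2 true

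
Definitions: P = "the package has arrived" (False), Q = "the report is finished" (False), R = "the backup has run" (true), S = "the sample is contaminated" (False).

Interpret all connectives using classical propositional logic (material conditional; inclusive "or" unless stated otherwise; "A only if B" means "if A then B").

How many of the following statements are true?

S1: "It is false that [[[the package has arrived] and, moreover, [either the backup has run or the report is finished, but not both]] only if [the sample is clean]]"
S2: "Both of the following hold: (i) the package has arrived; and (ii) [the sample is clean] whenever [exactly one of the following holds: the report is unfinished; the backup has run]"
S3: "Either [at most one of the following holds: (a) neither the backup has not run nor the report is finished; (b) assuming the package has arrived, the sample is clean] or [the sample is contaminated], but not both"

0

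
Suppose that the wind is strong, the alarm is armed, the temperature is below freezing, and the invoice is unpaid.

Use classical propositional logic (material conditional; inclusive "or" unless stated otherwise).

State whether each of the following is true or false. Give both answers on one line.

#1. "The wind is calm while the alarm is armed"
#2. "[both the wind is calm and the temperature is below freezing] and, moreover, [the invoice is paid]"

#1 F; #2 F

Let P = "the wind is strong" (T), Q = "the alarm is armed" (T), R = "the temperature is below freezing" (T), S = "the invoice is paid" (F).

#1: Formalization: ~P & Q

~P = ~T = F
~P & Q = F & T = F
So #1 is false.

#2: Formalization: (~P & R) & S

~P = ~T = F
~P & R = F & T = F
(~P & R) & S = F & F = F
Hence #2 is false.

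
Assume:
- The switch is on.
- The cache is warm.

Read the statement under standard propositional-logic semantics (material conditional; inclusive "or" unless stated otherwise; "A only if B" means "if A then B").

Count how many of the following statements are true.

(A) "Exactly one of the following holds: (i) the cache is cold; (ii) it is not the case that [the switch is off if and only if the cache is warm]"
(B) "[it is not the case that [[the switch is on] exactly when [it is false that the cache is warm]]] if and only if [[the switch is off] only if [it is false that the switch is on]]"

Let P = "the cache is warm" (T), L = "the switch is on" (T).

(A): This is ~P xor ~(~L <-> P).

~P = ~T = F
~L = ~T = F
~L <-> P = F <-> T = F
~(~L <-> P) = ~F = T
~P xor ~(~L <-> P) = F xor T = T
So (A) is true.

(B): Parsed as ~(L <-> ~P) <-> (~L -> ~L)

~P = ~T = F
L <-> ~P = T <-> F = F
~(L <-> ~P) = ~F = T
~L = ~T = F
~L = ~T = F
~L -> ~L = F -> F = T
~(L <-> ~P) <-> (~L -> ~L) = T <-> T = T
Thus (B) is true.

2 of the 2 statements are true ((A), (B)).

2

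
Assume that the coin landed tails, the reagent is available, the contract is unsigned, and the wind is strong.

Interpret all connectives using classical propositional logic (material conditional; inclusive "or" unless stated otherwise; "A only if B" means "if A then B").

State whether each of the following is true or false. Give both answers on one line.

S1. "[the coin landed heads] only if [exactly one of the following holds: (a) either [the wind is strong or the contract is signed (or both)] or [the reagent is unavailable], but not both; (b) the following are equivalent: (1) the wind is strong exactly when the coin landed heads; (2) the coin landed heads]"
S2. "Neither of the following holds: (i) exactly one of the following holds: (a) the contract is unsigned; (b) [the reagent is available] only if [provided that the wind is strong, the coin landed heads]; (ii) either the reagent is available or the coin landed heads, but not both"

Let P = "the coin landed heads" (False), S = "the wind is strong" (True), R = "the contract is signed" (False), Q = "the reagent is available" (True).

S1: Parsed as P -> (((S or R) xor not Q) xor ((S iff P) iff P))

S or R = True or False = True
not Q = not True = False
(S or R) xor not Q = True xor False = True
S iff P = True iff False = False
(S iff P) iff P = False iff False = True
((S or R) xor not Q) xor ((S iff P) iff P) = True xor True = False
P -> (((S or R) xor not Q) xor ((S iff P) iff P)) = False -> False = True
Hence S1 is true.

S2: Formalization: (not R xor (Q -> (S -> P))) nor (Q xor P)

not R = not False = True
S -> P = True -> False = False
Q -> (S -> P) = True -> False = False
not R xor (Q -> (S -> P)) = True xor False = True
Q xor P = True xor False = True
(not R xor (Q -> (S -> P))) nor (Q xor P) = True nor True = False
Hence S2 is false.

S1 True; S2 False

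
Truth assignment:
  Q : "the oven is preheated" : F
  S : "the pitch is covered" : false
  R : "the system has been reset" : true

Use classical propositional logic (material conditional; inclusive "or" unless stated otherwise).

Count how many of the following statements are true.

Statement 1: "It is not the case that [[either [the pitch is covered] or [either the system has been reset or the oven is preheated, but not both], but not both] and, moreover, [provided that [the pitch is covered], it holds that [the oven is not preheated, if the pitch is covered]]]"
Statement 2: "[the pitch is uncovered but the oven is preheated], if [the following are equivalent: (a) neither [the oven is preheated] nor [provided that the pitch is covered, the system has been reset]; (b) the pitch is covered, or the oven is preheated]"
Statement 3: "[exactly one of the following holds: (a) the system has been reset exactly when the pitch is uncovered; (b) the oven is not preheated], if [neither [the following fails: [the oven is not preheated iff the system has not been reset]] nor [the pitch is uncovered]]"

Statement 1: Formalization: ~((S xor (R xor Q)) & (S -> (S -> ~Q)))

R xor Q = T xor F = T
S xor (R xor Q) = F xor T = T
~Q = ~F = T
S -> ~Q = F -> T = T
S -> (S -> ~Q) = F -> T = T
(S xor (R xor Q)) & (S -> (S -> ~Q)) = T & T = T
~((S xor (R xor Q)) & (S -> (S -> ~Q))) = ~T = F
So Statement 1 is false.

Statement 2: In symbols: ((Q nor (S -> R)) <-> (S | Q)) -> (~S & Q)

S -> R = F -> T = T
Q nor (S -> R) = F nor T = F
S | Q = F | F = F
(Q nor (S -> R)) <-> (S | Q) = F <-> F = T
~S = ~F = T
~S & Q = T & F = F
((Q nor (S -> R)) <-> (S | Q)) -> (~S & Q) = T -> F = F
So Statement 2 is false.

Statement 3: Formalization: (~(~Q <-> ~R) nor ~S) -> ((R <-> ~S) xor ~Q)

~Q = ~F = T
~R = ~T = F
~Q <-> ~R = T <-> F = F
~(~Q <-> ~R) = ~F = T
~S = ~F = T
~(~Q <-> ~R) nor ~S = T nor T = F
~S = ~F = T
R <-> ~S = T <-> T = T
~Q = ~F = T
(R <-> ~S) xor ~Q = T xor T = F
(~(~Q <-> ~R) nor ~S) -> ((R <-> ~S) xor ~Q) = F -> F = T
So Statement 3 is true.

True statements: 1.

1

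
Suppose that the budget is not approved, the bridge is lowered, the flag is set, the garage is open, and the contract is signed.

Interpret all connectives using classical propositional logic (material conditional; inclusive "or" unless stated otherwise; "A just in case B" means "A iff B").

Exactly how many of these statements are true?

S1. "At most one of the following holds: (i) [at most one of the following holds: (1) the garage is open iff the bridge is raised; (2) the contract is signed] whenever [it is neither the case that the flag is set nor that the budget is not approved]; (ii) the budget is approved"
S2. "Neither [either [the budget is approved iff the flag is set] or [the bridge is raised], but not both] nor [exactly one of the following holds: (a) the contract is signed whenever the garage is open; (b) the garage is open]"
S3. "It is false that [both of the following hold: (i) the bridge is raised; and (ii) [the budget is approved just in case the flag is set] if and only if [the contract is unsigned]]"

Let K = "the flag is set" (T), U = "the budget is approved" (F), W = "the garage is closed" (F), L = "the bridge is raised" (F), Q = "the contract is signed" (T).

S1: In symbols: ((K nor ~U) -> ((~W <-> L) nand Q)) nand U

~U = ~F = T
K nor ~U = T nor T = F
~W = ~F = T
~W <-> L = T <-> F = F
(~W <-> L) nand Q = F nand T = T
(K nor ~U) -> ((~W <-> L) nand Q) = F -> T = T
((K nor ~U) -> ((~W <-> L) nand Q)) nand U = T nand F = T
Thus S1 is true.

S2: Parsed as ((U <-> K) xor L) nor ((~W -> Q) xor ~W)

U <-> K = F <-> T = F
(U <-> K) xor L = F xor F = F
~W = ~F = T
~W -> Q = T -> T = T
~W = ~F = T
(~W -> Q) xor ~W = T xor T = F
((U <-> K) xor L) nor ((~W -> Q) xor ~W) = F nor F = T
So S2 is true.

S3: Formalization: ~(L & ((U <-> K) <-> ~Q))

U <-> K = F <-> T = F
~Q = ~T = F
(U <-> K) <-> ~Q = F <-> F = T
L & ((U <-> K) <-> ~Q) = F & T = F
~(L & ((U <-> K) <-> ~Q)) = ~F = T
So S3 is true.

True statements: 3.

3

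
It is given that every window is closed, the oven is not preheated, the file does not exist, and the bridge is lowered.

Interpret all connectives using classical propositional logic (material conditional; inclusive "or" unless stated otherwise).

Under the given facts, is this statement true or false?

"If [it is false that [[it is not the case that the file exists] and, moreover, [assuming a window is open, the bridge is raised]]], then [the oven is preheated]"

The statement is true.

Let R = "the file exists" (F), P = "a window is open" (F), S = "the bridge is raised" (F), Q = "the oven is preheated" (F).
In symbols: ¬(¬R ∧ (P → S)) → Q

¬R = ¬F = T
P → S = F → F = T
¬R ∧ (P → S) = T ∧ T = T
¬(¬R ∧ (P → S)) = ¬T = F
¬(¬R ∧ (P → S)) → Q = F → F = T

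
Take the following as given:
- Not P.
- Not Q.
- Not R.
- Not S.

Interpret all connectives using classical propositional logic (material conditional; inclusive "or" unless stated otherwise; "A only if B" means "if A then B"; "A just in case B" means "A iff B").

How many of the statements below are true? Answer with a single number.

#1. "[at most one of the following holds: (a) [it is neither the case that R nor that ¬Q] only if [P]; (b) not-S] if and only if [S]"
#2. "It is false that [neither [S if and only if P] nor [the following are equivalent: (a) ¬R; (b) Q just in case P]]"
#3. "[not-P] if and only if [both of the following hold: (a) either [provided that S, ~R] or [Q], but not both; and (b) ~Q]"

#1: In symbols: (((R nor ~Q) -> P) nand ~S) <-> S

~Q = ~F = T
R nor ~Q = F nor T = F
(R nor ~Q) -> P = F -> F = T
~S = ~F = T
((R nor ~Q) -> P) nand ~S = T nand T = F
(((R nor ~Q) -> P) nand ~S) <-> S = F <-> F = T
Thus #1 is true.

#2: Parsed as ~((S <-> P) nor (~R <-> (Q <-> P)))

S <-> P = F <-> F = T
~R = ~F = T
Q <-> P = F <-> F = T
~R <-> (Q <-> P) = T <-> T = T
(S <-> P) nor (~R <-> (Q <-> P)) = T nor T = F
~((S <-> P) nor (~R <-> (Q <-> P))) = ~F = T
Thus #2 is true.

#3: Formalization: ~P <-> (((S -> ~R) xor Q) & ~Q)

~P = ~F = T
~R = ~F = T
S -> ~R = F -> T = T
(S -> ~R) xor Q = T xor F = T
~Q = ~F = T
((S -> ~R) xor Q) & ~Q = T & T = T
~P <-> (((S -> ~R) xor Q) & ~Q) = T <-> T = T
Thus #3 is true.

3 of the 3 statements are true (#1, #2, #3).

3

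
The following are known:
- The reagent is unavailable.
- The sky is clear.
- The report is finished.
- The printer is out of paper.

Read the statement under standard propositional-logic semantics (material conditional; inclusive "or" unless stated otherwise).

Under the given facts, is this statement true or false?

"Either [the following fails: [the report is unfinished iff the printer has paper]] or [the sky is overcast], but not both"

False.

Let R = "the report is finished" (True), S = "the printer has paper" (False), Q = "the sky is overcast" (False).
Parsed as not (not R iff S) xor Q

not R = not True = False
not R iff S = False iff False = True
not (not R iff S) = not True = False
not (not R iff S) xor Q = False xor False = False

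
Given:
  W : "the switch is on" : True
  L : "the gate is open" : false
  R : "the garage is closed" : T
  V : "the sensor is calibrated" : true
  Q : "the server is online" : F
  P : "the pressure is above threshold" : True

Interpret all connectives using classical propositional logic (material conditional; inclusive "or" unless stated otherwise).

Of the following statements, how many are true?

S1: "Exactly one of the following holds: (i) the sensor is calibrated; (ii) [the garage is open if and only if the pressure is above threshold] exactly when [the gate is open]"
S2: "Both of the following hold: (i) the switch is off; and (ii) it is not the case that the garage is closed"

0

S1: In symbols: V xor ((~R <-> P) <-> L)

~R = ~T = F
~R <-> P = F <-> T = F
(~R <-> P) <-> L = F <-> F = T
V xor ((~R <-> P) <-> L) = T xor T = F
Thus S1 is false.

S2: This is ~W & ~R.

~W = ~T = F
~R = ~T = F
~W & ~R = F & F = F
Hence S2 is false.

Count: 0.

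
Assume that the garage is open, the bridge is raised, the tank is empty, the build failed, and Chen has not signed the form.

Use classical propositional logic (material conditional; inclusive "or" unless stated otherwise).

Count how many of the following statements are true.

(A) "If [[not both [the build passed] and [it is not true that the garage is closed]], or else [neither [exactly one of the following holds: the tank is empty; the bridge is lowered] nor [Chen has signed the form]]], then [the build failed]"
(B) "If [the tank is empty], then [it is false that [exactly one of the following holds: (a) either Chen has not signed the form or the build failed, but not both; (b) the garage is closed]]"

2

Let S = "the build passed" (F), P = "the garage is closed" (F), R = "the tank is full" (F), Q = "the bridge is raised" (T), U = "Chen has signed the form" (F).

(A): This is ((S ↑ ¬P) ∨ ((¬R ⊕ ¬Q) ↓ U)) → ¬S.

¬P = ¬F = T
S ↑ ¬P = F ↑ T = T
¬R = ¬F = T
¬Q = ¬T = F
¬R ⊕ ¬Q = T ⊕ F = T
(¬R ⊕ ¬Q) ↓ U = T ↓ F = F
(S ↑ ¬P) ∨ ((¬R ⊕ ¬Q) ↓ U) = T ∨ F = T
¬S = ¬F = T
((S ↑ ¬P) ∨ ((¬R ⊕ ¬Q) ↓ U)) → ¬S = T → T = T
Thus (A) is true.

(B): This is ¬R → ¬((¬U ⊕ ¬S) ⊕ P).

¬R = ¬F = T
¬U = ¬F = T
¬S = ¬F = T
¬U ⊕ ¬S = T ⊕ T = F
(¬U ⊕ ¬S) ⊕ P = F ⊕ F = F
¬((¬U ⊕ ¬S) ⊕ P) = ¬F = T
¬R → ¬((¬U ⊕ ¬S) ⊕ P) = T → T = T
Thus (B) is true.

True statements: 2 ((A), (B)).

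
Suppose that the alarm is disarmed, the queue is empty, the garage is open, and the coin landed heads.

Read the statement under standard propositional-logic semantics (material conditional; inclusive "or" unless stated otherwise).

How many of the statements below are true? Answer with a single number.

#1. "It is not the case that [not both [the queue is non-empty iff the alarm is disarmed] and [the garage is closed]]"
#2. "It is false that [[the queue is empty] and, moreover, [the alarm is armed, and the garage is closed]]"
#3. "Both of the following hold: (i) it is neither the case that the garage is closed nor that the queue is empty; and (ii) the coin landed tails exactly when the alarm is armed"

Let R = "the queue is empty" (True), P = "the alarm is armed" (False), N = "the garage is closed" (False), W = "the coin landed heads" (True).

#1: This is not ((not R iff not P) nand N).

not R = not True = False
not P = not False = True
not R iff not P = False iff True = False
(not R iff not P) nand N = False nand False = True
not ((not R iff not P) nand N) = not True = False
So #1 is false.

#2: In symbols: not (R and (P and N))

P and N = False and False = False
R and (P and N) = True and False = False
not (R and (P and N)) = not False = True
Thus #2 is true.

#3: In symbols: (N nor R) and (not W iff P)

N nor R = False nor True = False
not W = not True = False
not W iff P = False iff False = True
(N nor R) and (not W iff P) = False and True = False
Hence #3 is false.

Count: 1.

1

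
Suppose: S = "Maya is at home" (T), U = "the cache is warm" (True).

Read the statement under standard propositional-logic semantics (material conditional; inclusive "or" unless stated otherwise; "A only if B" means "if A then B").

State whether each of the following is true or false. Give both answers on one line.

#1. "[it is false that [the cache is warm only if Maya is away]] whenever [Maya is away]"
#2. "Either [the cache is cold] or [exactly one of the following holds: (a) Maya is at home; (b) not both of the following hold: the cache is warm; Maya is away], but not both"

#1: Parsed as ¬S → ¬(U → ¬S)

¬S = ¬T = F
¬S = ¬T = F
U → ¬S = T → F = F
¬(U → ¬S) = ¬F = T
¬S → ¬(U → ¬S) = F → T = T
Hence #1 is true.

#2: Formalization: ¬U ⊕ (S ⊕ (U ↑ ¬S))

¬U = ¬T = F
¬S = ¬T = F
U ↑ ¬S = T ↑ F = T
S ⊕ (U ↑ ¬S) = T ⊕ T = F
¬U ⊕ (S ⊕ (U ↑ ¬S)) = F ⊕ F = F
Thus #2 is false.

#1 T / #2 F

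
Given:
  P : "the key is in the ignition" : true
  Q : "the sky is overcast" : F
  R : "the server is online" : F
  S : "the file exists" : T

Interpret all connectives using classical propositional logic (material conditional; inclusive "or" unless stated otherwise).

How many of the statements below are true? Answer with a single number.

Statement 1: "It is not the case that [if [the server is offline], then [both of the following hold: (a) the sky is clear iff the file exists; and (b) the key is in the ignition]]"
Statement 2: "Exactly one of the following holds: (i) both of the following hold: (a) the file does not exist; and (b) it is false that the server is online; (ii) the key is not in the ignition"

0

Statement 1: This is ~(~R -> ((~Q <-> S) & P)).

~R = ~F = T
~Q = ~F = T
~Q <-> S = T <-> T = T
(~Q <-> S) & P = T & T = T
~R -> ((~Q <-> S) & P) = T -> T = T
~(~R -> ((~Q <-> S) & P)) = ~T = F
Thus Statement 1 is false.

Statement 2: In symbols: (~S & ~R) xor ~P

~S = ~T = F
~R = ~F = T
~S & ~R = F & T = F
~P = ~T = F
(~S & ~R) xor ~P = F xor F = F
So Statement 2 is false.

0 of the 2 statements are true (none).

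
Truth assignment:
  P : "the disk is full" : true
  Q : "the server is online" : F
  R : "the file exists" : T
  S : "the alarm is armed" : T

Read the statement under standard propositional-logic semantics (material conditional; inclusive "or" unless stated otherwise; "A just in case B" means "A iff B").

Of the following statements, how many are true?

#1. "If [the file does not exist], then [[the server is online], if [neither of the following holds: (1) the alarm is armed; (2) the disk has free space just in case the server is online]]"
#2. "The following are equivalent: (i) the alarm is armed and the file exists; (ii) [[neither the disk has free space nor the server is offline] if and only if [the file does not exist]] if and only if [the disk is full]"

#1: Formalization: ~R -> ((S nor (~P <-> Q)) -> Q)

~R = ~T = F
~P = ~T = F
~P <-> Q = F <-> F = T
S nor (~P <-> Q) = T nor T = F
(S nor (~P <-> Q)) -> Q = F -> F = T
~R -> ((S nor (~P <-> Q)) -> Q) = F -> T = T
So #1 is true.

#2: Parsed as (S & R) <-> (((~P nor ~Q) <-> ~R) <-> P)

S & R = T & T = T
~P = ~T = F
~Q = ~F = T
~P nor ~Q = F nor T = F
~R = ~T = F
(~P nor ~Q) <-> ~R = F <-> F = T
((~P nor ~Q) <-> ~R) <-> P = T <-> T = T
(S & R) <-> (((~P nor ~Q) <-> ~R) <-> P) = T <-> T = T
Thus #2 is true.

Count: 2.

2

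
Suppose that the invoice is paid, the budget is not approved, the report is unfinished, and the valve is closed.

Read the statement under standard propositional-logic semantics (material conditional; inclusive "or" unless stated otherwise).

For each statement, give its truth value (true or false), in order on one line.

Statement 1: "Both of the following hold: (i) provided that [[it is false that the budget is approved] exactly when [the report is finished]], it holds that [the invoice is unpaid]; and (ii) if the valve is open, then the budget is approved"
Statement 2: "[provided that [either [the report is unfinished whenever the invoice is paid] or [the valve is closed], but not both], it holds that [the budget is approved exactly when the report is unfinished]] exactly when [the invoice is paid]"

Let D = "the budget is approved" (F), M = "the report is finished" (F), H = "the invoice is paid" (T), K = "the valve is open" (F).

Statement 1: This is ((¬D ↔ M) → ¬H) ∧ (K → D).

¬D = ¬F = T
¬D ↔ M = T ↔ F = F
¬H = ¬T = F
(¬D ↔ M) → ¬H = F → F = T
K → D = F → F = T
((¬D ↔ M) → ¬H) ∧ (K → D) = T ∧ T = T
Thus Statement 1 is true.

Statement 2: Formalization: (((H → ¬M) ⊕ ¬K) → (D ↔ ¬M)) ↔ H

¬M = ¬F = T
H → ¬M = T → T = T
¬K = ¬F = T
(H → ¬M) ⊕ ¬K = T ⊕ T = F
¬M = ¬F = T
D ↔ ¬M = F ↔ T = F
((H → ¬M) ⊕ ¬K) → (D ↔ ¬M) = F → F = T
(((H → ¬M) ⊕ ¬K) → (D ↔ ¬M)) ↔ H = T ↔ T = T
So Statement 2 is true.

Statement 1 T, Statement 2 T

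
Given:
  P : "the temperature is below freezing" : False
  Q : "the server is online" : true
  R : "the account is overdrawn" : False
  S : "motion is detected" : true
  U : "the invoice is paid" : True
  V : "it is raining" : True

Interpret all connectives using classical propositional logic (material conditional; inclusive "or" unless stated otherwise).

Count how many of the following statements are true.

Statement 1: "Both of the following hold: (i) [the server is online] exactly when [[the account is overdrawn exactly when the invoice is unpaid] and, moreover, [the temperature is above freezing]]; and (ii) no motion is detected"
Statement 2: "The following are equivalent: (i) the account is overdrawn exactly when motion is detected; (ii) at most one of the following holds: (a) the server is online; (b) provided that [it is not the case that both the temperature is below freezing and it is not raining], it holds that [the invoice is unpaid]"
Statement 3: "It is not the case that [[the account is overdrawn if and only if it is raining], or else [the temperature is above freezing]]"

0

Statement 1: This is (Q <-> ((R <-> ~U) & ~P)) & ~S.

~U = ~T = F
R <-> ~U = F <-> F = T
~P = ~F = T
(R <-> ~U) & ~P = T & T = T
Q <-> ((R <-> ~U) & ~P) = T <-> T = T
~S = ~T = F
(Q <-> ((R <-> ~U) & ~P)) & ~S = T & F = F
So Statement 1 is false.

Statement 2: Formalization: (R <-> S) <-> (Q nand ((P nand ~V) -> ~U))

R <-> S = F <-> T = F
~V = ~T = F
P nand ~V = F nand F = T
~U = ~T = F
(P nand ~V) -> ~U = T -> F = F
Q nand ((P nand ~V) -> ~U) = T nand F = T
(R <-> S) <-> (Q nand ((P nand ~V) -> ~U)) = F <-> T = F
Thus Statement 2 is false.

Statement 3: In symbols: ~((R <-> V) | ~P)

R <-> V = F <-> T = F
~P = ~F = T
(R <-> V) | ~P = F | T = T
~((R <-> V) | ~P) = ~T = F
So Statement 3 is false.

0 of the 3 statements are true (none).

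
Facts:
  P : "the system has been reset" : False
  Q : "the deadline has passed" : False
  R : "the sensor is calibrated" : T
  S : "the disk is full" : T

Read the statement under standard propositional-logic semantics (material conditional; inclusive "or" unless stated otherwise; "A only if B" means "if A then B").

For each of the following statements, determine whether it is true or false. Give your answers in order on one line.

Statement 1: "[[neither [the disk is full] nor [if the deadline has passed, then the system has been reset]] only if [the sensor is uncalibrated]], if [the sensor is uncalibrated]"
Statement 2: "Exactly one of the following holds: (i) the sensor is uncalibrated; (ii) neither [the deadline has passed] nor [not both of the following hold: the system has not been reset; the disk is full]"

Statement 1: In symbols: not R -> ((S nor (Q -> P)) -> not R)

not R = not True = False
Q -> P = False -> False = True
S nor (Q -> P) = True nor True = False
not R = not True = False
(S nor (Q -> P)) -> not R = False -> False = True
not R -> ((S nor (Q -> P)) -> not R) = False -> True = True
Hence Statement 1 is true.

Statement 2: This is not R xor (Q nor (not P nand S)).

not R = not True = False
not P = not False = True
not P nand S = True nand True = False
Q nor (not P nand S) = False nor False = True
not R xor (Q nor (not P nand S)) = False xor True = True
Hence Statement 2 is true.

Statement 1 True, Statement 2 True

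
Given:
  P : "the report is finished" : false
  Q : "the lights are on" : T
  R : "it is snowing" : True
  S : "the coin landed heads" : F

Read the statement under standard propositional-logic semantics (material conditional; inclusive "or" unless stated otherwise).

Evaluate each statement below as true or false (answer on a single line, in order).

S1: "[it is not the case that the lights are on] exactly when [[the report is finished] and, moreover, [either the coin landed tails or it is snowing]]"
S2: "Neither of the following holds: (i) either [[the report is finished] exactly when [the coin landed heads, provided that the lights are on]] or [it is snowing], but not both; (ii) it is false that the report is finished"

S1 T / S2 F

S1: Parsed as ~Q <-> (P & (~S | R))

~Q = ~T = F
~S = ~F = T
~S | R = T | T = T
P & (~S | R) = F & T = F
~Q <-> (P & (~S | R)) = F <-> F = T
So S1 is true.

S2: This is ((P <-> (Q -> S)) xor R) nor ~P.

Q -> S = T -> F = F
P <-> (Q -> S) = F <-> F = T
(P <-> (Q -> S)) xor R = T xor T = F
~P = ~F = T
((P <-> (Q -> S)) xor R) nor ~P = F nor T = F
Hence S2 is false.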